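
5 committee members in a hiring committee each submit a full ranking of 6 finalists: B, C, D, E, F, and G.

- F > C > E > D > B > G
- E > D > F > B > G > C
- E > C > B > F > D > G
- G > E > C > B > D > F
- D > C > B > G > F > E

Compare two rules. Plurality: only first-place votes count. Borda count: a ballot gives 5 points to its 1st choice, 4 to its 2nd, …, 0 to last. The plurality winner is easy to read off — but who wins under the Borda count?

E

Plurality first-place counts: B 0, C 0, D 1, E 2, F 1, G 1 → E.
Borda totals: B 11, C 15, D 13, E 17, F 11, G 8 → E.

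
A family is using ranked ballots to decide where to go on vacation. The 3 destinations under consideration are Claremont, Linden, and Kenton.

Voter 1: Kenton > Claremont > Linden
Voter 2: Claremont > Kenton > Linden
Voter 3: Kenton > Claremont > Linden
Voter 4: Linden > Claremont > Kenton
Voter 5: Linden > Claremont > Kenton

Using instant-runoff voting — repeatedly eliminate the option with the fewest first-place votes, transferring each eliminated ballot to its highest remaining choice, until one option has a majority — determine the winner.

Round 1: Linden 2, Kenton 2, Claremont 1. Claremont has the fewest and is eliminated.
Round 2: Kenton 3, Linden 2. Kenton has a majority.

Kenton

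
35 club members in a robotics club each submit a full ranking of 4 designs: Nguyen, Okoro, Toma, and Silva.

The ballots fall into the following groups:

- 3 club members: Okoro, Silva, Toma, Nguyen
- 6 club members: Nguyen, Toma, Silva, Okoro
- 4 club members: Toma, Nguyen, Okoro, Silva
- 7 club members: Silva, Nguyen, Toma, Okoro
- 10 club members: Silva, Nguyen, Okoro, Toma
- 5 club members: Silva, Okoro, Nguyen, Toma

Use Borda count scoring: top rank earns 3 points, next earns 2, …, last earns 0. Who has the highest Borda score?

Borda scores:
  Nguyen: 3·0 + 6·3 + 4·2 + 7·2 + 10·2 + 5·1 = 65
  Okoro: 3·3 + 6·0 + 4·1 + 7·0 + 10·1 + 5·2 = 33
  Toma: 3·1 + 6·2 + 4·3 + 7·1 + 10·0 + 5·0 = 34
  Silva: 3·2 + 6·1 + 4·0 + 7·3 + 10·3 + 5·3 = 78
Silva has the highest total.

Silva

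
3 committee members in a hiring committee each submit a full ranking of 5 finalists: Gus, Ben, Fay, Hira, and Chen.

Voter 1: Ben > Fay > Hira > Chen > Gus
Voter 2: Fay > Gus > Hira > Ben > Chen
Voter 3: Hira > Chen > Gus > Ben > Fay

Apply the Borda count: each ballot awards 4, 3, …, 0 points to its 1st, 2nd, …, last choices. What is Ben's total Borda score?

Borda scores:
  Gus: 0 + 3 + 2 = 5
  Ben: 4 + 1 + 1 = 6
  Fay: 3 + 4 + 0 = 7
  Hira: 2 + 2 + 4 = 8
  Chen: 1 + 0 + 3 = 4

6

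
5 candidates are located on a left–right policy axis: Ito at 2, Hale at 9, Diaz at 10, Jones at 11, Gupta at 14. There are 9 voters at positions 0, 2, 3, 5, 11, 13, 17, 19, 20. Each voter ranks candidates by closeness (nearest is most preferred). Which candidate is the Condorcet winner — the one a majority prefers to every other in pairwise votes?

With single-peaked preferences on a line, the Condorcet winner is the candidate closest to the median voter.
The median voter (position 11) is closest to Jones at 11.
Check: Jones vs Hale — voters closer to Jones: 5 of 9.

Jones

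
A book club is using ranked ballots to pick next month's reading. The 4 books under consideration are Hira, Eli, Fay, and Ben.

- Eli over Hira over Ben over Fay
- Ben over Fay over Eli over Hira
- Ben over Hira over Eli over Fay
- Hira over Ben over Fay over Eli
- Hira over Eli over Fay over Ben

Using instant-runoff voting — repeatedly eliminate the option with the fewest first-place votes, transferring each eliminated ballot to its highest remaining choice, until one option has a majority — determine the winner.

Hira

Round 1: Hira 2, Ben 2, Eli 1, Fay 0. Fay has the fewest and is eliminated.
Round 2: Hira 2, Ben 2, Eli 1. Eli has the fewest and is eliminated.
Round 3: Hira 3, Ben 2. Hira has a majority.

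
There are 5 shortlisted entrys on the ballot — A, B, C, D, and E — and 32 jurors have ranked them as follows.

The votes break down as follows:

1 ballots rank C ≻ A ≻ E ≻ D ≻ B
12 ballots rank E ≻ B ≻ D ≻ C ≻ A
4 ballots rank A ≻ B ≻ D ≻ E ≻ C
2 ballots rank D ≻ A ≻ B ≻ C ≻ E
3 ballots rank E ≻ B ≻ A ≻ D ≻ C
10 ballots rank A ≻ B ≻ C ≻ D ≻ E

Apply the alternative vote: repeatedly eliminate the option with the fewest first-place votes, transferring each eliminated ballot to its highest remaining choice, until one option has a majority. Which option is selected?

A

Round 1: E 15, A 14, D 2, C 1, B 0. B has the fewest and is eliminated.
Round 2: E 15, A 14, D 2, C 1. C has the fewest and is eliminated.
Round 3: A 15, E 15, D 2. D has the fewest and is eliminated.
Round 4: A 17, E 15. A has a majority.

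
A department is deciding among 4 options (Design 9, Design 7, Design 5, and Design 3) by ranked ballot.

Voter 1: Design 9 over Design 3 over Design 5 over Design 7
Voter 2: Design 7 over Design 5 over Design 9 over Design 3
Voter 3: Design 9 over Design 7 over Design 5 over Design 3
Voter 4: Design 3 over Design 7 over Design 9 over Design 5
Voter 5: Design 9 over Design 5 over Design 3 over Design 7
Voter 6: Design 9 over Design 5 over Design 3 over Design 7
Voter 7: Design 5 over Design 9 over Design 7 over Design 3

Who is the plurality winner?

Design 9

First-place vote totals:
  Design 9: 4
  Design 7: 1
  Design 5: 1
  Design 3: 1
Design 9 has the most first-place votes.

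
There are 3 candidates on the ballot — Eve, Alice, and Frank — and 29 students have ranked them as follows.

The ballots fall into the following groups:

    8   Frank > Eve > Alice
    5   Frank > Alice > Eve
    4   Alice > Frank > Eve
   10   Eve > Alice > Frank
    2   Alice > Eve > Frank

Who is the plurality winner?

First-place vote totals:
  Eve: 10
  Alice: 6
  Frank: 13
Frank has the most first-place votes.

Frank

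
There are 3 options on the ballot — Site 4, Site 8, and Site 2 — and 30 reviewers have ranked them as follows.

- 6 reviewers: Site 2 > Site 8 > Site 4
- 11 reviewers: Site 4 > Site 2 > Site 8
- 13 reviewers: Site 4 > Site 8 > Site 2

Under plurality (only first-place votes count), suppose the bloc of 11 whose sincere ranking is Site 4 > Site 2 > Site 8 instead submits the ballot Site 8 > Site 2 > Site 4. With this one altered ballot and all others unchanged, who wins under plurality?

Site 4

First-place totals with the altered ballot: Site 4 13, Site 8 11, Site 2 6.
The winner is unchanged: still Site 4.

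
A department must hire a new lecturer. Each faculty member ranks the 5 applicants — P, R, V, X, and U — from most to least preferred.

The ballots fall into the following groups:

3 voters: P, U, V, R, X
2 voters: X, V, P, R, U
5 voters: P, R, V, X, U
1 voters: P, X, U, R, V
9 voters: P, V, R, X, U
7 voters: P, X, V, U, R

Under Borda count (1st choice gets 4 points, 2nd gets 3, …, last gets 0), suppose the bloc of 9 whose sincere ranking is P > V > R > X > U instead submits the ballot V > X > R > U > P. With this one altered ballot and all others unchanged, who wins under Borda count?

V

Borda totals with the altered ballot: P 68, R 39, V 72, X 64, U 27.
The switch changes the winner from P to V.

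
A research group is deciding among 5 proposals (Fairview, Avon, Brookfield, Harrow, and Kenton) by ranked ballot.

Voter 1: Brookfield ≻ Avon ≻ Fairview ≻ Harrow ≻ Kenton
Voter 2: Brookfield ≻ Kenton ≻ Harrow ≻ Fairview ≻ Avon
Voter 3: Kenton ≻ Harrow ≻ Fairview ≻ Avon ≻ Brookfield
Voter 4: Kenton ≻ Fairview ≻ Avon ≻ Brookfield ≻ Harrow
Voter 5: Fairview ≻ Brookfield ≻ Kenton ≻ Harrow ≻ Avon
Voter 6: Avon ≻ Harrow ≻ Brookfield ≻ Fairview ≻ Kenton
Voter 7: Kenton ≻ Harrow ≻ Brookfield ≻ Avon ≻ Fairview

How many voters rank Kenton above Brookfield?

Ballots ranking Kenton above Brookfield: 3.
Ballots ranking Brookfield above Kenton: 4.
So 3 of 7 voters prefer Kenton to Brookfield.

3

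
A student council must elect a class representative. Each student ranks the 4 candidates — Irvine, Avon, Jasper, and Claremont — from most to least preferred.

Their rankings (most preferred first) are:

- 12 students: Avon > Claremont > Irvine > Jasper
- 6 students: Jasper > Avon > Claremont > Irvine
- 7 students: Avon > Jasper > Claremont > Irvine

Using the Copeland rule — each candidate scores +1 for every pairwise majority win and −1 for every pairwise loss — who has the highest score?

Pairwise results:
  Irvine vs Avon: Avon wins 25–0.
  Irvine vs Jasper: Jasper wins 13–12.
  Irvine vs Claremont: Claremont wins 25–0.
  Avon vs Jasper: Avon wins 19–6.
  Avon vs Claremont: Avon wins 25–0.
  Jasper vs Claremont: Jasper wins 13–12.
Copeland scores (wins − losses):
  Irvine: 0 − 3 = -3
  Avon: 3 − 0 = 3
  Jasper: 2 − 1 = 1
  Claremont: 1 − 2 = -1
Avon has the best Copeland score.

Avon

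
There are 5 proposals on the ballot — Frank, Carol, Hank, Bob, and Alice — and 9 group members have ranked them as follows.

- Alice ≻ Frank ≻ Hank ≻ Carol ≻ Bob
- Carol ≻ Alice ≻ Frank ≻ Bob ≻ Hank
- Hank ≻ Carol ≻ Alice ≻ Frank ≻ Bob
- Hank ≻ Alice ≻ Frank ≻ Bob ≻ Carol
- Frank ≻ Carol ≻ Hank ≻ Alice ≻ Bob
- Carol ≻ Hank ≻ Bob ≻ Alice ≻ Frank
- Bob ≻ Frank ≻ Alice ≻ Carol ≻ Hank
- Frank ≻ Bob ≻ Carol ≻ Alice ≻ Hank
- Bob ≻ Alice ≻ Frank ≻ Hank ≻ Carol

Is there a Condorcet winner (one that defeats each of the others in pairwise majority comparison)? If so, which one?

There is no Condorcet winner

Head-to-head results (9 voters total):
Frank vs Carol: Frank wins 6–3.
Frank vs Hank: Frank wins 6–3.
Frank vs Bob: Frank wins 6–3.
Frank vs Alice: Alice wins 6–3.
Carol vs Hank: Carol wins 5–4.
Carol vs Bob: Carol wins 5–4.
Carol vs Alice: Carol wins 5–4.
Hank vs Bob: Hank wins 5–4.
Hank vs Alice: Alice wins 5–4.
Bob vs Alice: Alice wins 5–4.
No candidate beats all others: Frank beats Carol beats Alice beats Frank, a majority cycle.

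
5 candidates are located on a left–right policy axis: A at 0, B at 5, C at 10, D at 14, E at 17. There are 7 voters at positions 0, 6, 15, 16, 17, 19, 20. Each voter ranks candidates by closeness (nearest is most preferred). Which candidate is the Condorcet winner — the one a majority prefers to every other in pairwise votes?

With single-peaked preferences on a line, the Condorcet winner is the candidate closest to the median voter.
The median voter (position 16) is closest to E at 17.
Check: E vs D — voters closer to E: 4 of 7.

E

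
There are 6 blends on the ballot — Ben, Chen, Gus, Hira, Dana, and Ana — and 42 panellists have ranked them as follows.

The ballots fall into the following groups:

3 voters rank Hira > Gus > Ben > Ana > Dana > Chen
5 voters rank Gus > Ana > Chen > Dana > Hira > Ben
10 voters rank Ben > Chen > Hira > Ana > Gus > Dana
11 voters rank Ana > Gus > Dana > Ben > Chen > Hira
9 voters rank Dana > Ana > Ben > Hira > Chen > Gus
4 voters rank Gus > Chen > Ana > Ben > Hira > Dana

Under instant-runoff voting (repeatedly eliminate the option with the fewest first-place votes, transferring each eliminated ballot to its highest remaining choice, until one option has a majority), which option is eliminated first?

Round 1: Ana 11, Ben 10, Gus 9, Dana 9, Hira 3, Chen 0. Chen has the fewest and is eliminated.
Round 2: Ana 11, Ben 10, Gus 9, Dana 9, Hira 3. Hira has the fewest and is eliminated.
Round 3: Gus 12, Ana 11, Ben 10, Dana 9. Dana has the fewest and is eliminated.
Round 4: Ana 20, Gus 12, Ben 10. Ben has the fewest and is eliminated.
Round 5: Ana 30, Gus 12. Ana has a majority.

Chen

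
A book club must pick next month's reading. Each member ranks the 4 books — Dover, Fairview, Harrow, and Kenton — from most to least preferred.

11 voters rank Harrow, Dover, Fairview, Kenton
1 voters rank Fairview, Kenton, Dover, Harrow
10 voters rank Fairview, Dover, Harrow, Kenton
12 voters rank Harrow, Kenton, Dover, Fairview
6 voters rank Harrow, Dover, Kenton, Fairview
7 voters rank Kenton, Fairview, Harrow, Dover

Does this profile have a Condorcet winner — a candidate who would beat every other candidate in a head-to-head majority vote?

Yes

Head-to-head results (47 voters total):
Dover vs Fairview: Dover wins 29–18.
Dover vs Harrow: Harrow wins 36–11.
Dover vs Kenton: Dover wins 27–20.
Fairview vs Harrow: Harrow wins 29–18.
Fairview vs Kenton: Kenton wins 25–22.
Harrow vs Kenton: Harrow wins 39–8.
Harrow beats each rival — Dover (36–11), Fairview (29–18), Kenton (39–8) — so Harrow is the Condorcet winner.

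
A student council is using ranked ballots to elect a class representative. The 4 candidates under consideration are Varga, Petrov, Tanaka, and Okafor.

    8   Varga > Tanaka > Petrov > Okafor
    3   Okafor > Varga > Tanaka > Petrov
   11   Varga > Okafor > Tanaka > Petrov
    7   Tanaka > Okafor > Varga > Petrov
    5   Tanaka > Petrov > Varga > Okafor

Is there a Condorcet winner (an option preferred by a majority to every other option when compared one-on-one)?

Yes

Head-to-head results (34 voters total):
Varga vs Petrov: Varga wins 29–5.
Varga vs Tanaka: Varga wins 22–12.
Varga vs Okafor: Varga wins 24–10.
Petrov vs Tanaka: Tanaka wins 34–0.
Petrov vs Okafor: Okafor wins 21–13.
Tanaka vs Okafor: Tanaka wins 20–14.
Varga beats each rival — Petrov (29–5), Tanaka (22–12), Okafor (24–10) — so Varga is the Condorcet winner.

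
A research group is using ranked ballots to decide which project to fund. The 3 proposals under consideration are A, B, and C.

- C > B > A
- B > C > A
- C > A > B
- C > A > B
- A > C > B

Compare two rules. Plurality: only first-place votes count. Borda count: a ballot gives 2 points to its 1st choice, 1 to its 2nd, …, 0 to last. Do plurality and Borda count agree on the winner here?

Plurality first-place counts: A 1, B 1, C 3 → C.
Borda totals: A 4, B 3, C 8 → C.
The two rules agree on C.

Yes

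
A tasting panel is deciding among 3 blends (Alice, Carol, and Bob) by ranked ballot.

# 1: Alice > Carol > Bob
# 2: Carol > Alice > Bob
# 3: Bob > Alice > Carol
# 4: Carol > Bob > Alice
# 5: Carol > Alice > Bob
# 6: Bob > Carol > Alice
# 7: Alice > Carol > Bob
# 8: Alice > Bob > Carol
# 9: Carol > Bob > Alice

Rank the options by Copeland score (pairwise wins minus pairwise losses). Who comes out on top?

Pairwise results:
  Alice vs Carol: Carol wins 5–4.
  Alice vs Bob: Alice wins 5–4.
  Carol vs Bob: Carol wins 6–3.
Copeland scores (wins − losses):
  Alice: 1 − 1 = 0
  Carol: 2 − 0 = 2
  Bob: 0 − 2 = -2
Carol has the best Copeland score.

Carol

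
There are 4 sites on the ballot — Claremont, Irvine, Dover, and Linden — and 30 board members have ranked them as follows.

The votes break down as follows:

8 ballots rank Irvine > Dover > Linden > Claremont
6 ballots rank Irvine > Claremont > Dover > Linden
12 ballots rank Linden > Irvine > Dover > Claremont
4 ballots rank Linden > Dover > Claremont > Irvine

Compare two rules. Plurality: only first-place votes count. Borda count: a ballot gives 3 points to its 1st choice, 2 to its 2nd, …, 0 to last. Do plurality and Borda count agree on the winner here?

No

Plurality first-place counts: Claremont 0, Irvine 14, Dover 0, Linden 16 → Linden.
Borda totals: Claremont 16, Irvine 66, Dover 42, Linden 56 → Irvine.
The two rules disagree: plurality picks Linden, Borda picks Irvine.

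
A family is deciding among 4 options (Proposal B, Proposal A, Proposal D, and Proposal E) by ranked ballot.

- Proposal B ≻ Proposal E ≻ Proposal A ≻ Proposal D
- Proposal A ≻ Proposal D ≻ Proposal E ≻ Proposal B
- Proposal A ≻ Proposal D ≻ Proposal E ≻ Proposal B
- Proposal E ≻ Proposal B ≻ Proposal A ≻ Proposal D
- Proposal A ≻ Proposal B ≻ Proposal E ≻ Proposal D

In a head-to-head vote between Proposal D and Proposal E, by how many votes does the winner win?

1

Ballots ranking Proposal D above Proposal E: 2.
Ballots ranking Proposal E above Proposal D: 3.
Proposal E wins 3–2, a margin of 1.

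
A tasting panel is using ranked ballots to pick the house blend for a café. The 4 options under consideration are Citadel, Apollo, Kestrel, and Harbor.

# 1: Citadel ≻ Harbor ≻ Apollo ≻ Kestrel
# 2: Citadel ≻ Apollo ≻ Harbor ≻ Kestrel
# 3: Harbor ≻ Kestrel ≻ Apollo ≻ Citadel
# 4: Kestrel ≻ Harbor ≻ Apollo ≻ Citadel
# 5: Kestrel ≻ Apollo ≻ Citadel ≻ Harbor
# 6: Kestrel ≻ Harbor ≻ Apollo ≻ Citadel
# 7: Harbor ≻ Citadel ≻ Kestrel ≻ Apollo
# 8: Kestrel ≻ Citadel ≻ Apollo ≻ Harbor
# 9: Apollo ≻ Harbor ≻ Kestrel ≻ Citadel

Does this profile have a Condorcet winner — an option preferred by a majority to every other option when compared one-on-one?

Yes

Head-to-head results (9 voters total):
Citadel vs Apollo: Apollo wins 5–4.
Citadel vs Kestrel: Kestrel wins 6–3.
Citadel vs Harbor: Harbor wins 5–4.
Apollo vs Kestrel: Kestrel wins 6–3.
Apollo vs Harbor: Harbor wins 5–4.
Kestrel vs Harbor: Harbor wins 5–4.
Harbor beats each rival — Citadel (5–4), Apollo (5–4), Kestrel (5–4) — so Harbor is the Condorcet winner.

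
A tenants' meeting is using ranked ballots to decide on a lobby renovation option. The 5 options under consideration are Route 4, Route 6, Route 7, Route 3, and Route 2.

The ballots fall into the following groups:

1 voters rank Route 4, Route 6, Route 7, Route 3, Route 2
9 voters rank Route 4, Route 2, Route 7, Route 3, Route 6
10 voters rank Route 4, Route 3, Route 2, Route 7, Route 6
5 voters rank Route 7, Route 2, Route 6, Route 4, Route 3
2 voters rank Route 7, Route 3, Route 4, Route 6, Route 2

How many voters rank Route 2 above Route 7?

19

Ballots ranking Route 2 above Route 7: 9+10 = 19.
Ballots ranking Route 7 above Route 2: 1+5+2 = 8.
So 19 of 27 voters prefer Route 2 to Route 7.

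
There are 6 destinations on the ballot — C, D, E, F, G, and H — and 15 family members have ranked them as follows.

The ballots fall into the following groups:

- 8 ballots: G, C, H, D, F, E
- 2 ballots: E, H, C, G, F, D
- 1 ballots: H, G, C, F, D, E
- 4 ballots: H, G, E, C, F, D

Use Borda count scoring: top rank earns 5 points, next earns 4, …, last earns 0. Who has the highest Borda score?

Borda scores:
  C: 8·4 + 2·3 + 3 + 4·2 = 49
  D: 8·2 + 2·0 + 1 + 4·0 = 17
  E: 8·0 + 2·5 + 0 + 4·3 = 22
  F: 8·1 + 2·1 + 2 + 4·1 = 16
  G: 8·5 + 2·2 + 4 + 4·4 = 64
  H: 8·3 + 2·4 + 5 + 4·5 = 57
G has the highest total.

G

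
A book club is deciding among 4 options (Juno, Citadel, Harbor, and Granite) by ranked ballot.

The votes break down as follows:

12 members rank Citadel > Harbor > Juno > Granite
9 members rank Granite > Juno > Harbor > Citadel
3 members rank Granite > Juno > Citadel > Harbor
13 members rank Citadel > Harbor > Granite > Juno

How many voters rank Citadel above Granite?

25

Ballots ranking Citadel above Granite: 12+13 = 25.
Ballots ranking Granite above Citadel: 9+3 = 12.
So 25 of 37 voters prefer Citadel to Granite.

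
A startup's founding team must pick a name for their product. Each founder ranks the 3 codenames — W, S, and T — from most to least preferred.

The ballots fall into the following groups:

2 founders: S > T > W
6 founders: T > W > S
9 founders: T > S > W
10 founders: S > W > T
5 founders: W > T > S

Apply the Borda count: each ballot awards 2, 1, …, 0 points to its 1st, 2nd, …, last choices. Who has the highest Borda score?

T

Borda scores:
  W: 2·0 + 6·1 + 9·0 + 10·1 + 5·2 = 26
  S: 2·2 + 6·0 + 9·1 + 10·2 + 5·0 = 33
  T: 2·1 + 6·2 + 9·2 + 10·0 + 5·1 = 37
T has the highest total.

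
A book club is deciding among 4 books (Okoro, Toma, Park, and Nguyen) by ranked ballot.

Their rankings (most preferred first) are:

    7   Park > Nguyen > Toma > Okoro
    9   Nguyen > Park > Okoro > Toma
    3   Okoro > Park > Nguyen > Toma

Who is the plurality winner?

Nguyen

First-place vote totals:
  Okoro: 3
  Toma: 0
  Park: 7
  Nguyen: 9
Nguyen has the most first-place votes.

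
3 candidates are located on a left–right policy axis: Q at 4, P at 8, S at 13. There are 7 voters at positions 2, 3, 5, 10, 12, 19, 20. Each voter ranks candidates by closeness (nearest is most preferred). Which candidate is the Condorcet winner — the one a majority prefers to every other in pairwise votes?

P

With single-peaked preferences on a line, the Condorcet winner is the candidate closest to the median voter.
The median voter (position 10) is closest to P at 8.
Check: P vs S — voters closer to P: 4 of 7.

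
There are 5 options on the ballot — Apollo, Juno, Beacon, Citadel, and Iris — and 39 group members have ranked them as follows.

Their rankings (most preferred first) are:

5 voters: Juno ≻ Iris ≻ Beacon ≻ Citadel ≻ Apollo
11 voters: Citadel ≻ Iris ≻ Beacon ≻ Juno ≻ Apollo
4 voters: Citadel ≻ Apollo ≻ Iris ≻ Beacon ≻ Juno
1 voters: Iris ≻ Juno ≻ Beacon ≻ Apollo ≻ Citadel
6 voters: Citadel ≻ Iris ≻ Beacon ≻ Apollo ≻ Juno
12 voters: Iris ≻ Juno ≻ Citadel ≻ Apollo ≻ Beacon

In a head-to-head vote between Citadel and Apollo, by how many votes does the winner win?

Ballots ranking Citadel above Apollo: 5+11+4+6+12 = 38.
Ballots ranking Apollo above Citadel: 1.
Citadel wins 38–1, a margin of 37.

37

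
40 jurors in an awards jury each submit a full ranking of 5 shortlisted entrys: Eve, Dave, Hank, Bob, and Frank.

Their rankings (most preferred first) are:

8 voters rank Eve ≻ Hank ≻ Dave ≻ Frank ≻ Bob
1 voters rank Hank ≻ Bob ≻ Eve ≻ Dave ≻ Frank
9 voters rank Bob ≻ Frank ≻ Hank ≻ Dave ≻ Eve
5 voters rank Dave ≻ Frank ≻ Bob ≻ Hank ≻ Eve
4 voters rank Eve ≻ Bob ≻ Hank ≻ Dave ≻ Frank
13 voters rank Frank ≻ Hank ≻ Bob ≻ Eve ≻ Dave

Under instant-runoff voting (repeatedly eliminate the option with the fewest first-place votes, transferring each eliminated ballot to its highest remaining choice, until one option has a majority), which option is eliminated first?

Round 1: Frank 13, Eve 12, Bob 9, Dave 5, Hank 1. Hank has the fewest and is eliminated.
Round 2: Frank 13, Eve 12, Bob 10, Dave 5. Dave has the fewest and is eliminated.
Round 3: Frank 18, Eve 12, Bob 10. Bob has the fewest and is eliminated.
Round 4: Frank 27, Eve 13. Frank has a majority.

Hank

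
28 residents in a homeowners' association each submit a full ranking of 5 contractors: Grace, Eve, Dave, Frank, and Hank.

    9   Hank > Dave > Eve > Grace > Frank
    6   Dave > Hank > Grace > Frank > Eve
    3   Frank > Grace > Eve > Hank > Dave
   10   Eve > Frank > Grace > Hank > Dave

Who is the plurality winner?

Eve

First-place vote totals:
  Grace: 0
  Eve: 10
  Dave: 6
  Frank: 3
  Hank: 9
Eve has the most first-place votes.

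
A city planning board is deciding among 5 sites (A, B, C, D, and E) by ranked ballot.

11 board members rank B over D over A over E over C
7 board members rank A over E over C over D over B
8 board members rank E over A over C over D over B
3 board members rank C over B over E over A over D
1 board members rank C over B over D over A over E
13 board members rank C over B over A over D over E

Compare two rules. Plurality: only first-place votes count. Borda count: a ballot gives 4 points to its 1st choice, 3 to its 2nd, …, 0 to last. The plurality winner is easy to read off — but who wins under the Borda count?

Plurality first-place counts: A 7, B 11, C 17, D 0, E 8 → C.
Borda totals: A 104, B 95, C 98, D 63, E 70 → A.

A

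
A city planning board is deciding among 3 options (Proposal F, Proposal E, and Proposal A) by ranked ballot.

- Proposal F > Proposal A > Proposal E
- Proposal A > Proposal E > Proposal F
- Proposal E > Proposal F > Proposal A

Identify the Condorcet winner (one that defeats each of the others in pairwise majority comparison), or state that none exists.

There is no Condorcet winner

Head-to-head results (3 voters total):
Proposal F vs Proposal E: Proposal E wins 2–1.
Proposal F vs Proposal A: Proposal F wins 2–1.
Proposal E vs Proposal A: Proposal A wins 2–1.
No candidate beats all others: Proposal F beats Proposal A beats Proposal E beats Proposal F, a majority cycle.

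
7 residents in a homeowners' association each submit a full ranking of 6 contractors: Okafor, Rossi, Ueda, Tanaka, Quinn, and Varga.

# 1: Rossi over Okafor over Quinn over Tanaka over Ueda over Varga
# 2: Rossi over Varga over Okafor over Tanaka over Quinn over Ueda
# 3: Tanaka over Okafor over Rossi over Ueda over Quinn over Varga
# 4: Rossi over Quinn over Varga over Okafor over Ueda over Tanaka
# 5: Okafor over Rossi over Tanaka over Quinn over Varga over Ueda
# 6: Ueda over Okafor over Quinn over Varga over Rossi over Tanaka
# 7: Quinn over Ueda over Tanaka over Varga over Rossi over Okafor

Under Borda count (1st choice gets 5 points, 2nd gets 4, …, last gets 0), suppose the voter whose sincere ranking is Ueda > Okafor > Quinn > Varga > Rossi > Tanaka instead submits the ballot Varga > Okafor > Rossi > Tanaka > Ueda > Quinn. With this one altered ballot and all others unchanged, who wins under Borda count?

Borda totals with the altered ballot: Okafor 22, Rossi 26, Ueda 9, Tanaka 17, Quinn 16, Varga 15.
The winner is unchanged: still Rossi.

Rossi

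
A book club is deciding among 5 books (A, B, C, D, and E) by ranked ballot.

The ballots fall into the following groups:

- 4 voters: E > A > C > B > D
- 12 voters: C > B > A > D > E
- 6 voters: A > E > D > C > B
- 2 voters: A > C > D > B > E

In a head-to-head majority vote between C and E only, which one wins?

C

Ballots ranking C above E: 12+2 = 14.
Ballots ranking E above C: 4+6 = 10.
C wins the head-to-head, 14–10.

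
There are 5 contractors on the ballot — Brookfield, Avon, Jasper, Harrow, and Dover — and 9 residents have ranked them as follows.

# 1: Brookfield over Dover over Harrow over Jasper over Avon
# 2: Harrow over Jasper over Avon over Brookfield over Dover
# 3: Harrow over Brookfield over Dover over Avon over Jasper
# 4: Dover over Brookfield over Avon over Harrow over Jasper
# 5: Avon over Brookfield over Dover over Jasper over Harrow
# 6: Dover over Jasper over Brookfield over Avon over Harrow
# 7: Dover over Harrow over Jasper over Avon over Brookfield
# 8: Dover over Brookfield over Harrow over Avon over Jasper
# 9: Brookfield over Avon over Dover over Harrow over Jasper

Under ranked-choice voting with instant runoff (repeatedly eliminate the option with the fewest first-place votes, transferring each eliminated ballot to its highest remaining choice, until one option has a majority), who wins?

Round 1: Dover 4, Brookfield 2, Harrow 2, Avon 1, Jasper 0. Jasper has the fewest and is eliminated.
Round 2: Dover 4, Brookfield 2, Harrow 2, Avon 1. Avon has the fewest and is eliminated.
Round 3: Dover 4, Brookfield 3, Harrow 2. Harrow has the fewest and is eliminated.
Round 4: Brookfield 5, Dover 4. Brookfield has a majority.

Brookfield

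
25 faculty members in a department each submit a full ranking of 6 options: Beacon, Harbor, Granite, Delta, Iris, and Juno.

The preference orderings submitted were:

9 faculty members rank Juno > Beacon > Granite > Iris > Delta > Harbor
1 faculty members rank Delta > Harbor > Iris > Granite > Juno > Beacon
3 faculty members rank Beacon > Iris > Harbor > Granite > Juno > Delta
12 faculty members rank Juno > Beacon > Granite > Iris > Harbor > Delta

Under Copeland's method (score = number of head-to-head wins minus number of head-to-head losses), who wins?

Pairwise results:
  Beacon vs Harbor: Beacon wins 24–1.
  Beacon vs Granite: Beacon wins 24–1.
  Beacon vs Delta: Beacon wins 24–1.
  Beacon vs Iris: Beacon wins 24–1.
  Beacon vs Juno: Juno wins 22–3.
  Harbor vs Granite: Granite wins 21–4.
  Harbor vs Delta: Harbor wins 15–10.
  Harbor vs Iris: Iris wins 24–1.
  Harbor vs Juno: Juno wins 21–4.
  Granite vs Delta: Granite wins 24–1.
  Granite vs Iris: Granite wins 21–4.
  Granite vs Juno: Juno wins 21–4.
  Delta vs Iris: Iris wins 24–1.
  Delta vs Juno: Juno wins 24–1.
  Iris vs Juno: Juno wins 21–4.
Copeland scores (wins − losses):
  Beacon: 4 − 1 = 3
  Harbor: 1 − 4 = -3
  Granite: 3 − 2 = 1
  Delta: 0 − 5 = -5
  Iris: 2 − 3 = -1
  Juno: 5 − 0 = 5
Juno has the best Copeland score.

Juno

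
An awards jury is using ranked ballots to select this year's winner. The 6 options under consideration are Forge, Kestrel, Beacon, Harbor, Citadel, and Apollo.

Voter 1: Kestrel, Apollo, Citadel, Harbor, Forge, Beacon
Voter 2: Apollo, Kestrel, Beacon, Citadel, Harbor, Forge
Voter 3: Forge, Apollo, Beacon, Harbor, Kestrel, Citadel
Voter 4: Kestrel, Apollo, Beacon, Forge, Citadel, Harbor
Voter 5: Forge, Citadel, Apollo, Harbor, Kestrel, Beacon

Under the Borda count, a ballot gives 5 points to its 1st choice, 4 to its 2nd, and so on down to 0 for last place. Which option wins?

Borda scores:
  Forge: 1 + 0 + 5 + 2 + 5 = 13
  Kestrel: 5 + 4 + 1 + 5 + 1 = 16
  Beacon: 0 + 3 + 3 + 3 + 0 = 9
  Harbor: 2 + 1 + 2 + 0 + 2 = 7
  Citadel: 3 + 2 + 0 + 1 + 4 = 10
  Apollo: 4 + 5 + 4 + 4 + 3 = 20
Apollo has the highest total.

Apollo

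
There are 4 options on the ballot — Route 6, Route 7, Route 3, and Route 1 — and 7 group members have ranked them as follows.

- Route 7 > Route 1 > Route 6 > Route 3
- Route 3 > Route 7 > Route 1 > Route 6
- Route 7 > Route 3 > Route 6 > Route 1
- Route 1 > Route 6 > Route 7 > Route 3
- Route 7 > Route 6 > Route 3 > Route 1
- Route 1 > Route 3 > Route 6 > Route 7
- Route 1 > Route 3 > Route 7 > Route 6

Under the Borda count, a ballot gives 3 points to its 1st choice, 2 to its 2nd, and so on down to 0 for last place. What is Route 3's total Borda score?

10

Borda scores:
  Route 6: 1 + 0 + 1 + 2 + 2 + 1 + 0 = 7
  Route 7: 3 + 2 + 3 + 1 + 3 + 0 + 1 = 13
  Route 3: 0 + 3 + 2 + 0 + 1 + 2 + 2 = 10
  Route 1: 2 + 1 + 0 + 3 + 0 + 3 + 3 = 12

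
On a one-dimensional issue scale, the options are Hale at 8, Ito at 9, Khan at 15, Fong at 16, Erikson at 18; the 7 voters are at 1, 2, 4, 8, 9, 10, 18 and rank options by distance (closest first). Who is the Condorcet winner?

With single-peaked preferences on a line, the Condorcet winner is the candidate closest to the median voter.
The median voter (position 8) is closest to Hale at 8.
Check: Hale vs Fong — voters closer to Hale: 6 of 7.

Hale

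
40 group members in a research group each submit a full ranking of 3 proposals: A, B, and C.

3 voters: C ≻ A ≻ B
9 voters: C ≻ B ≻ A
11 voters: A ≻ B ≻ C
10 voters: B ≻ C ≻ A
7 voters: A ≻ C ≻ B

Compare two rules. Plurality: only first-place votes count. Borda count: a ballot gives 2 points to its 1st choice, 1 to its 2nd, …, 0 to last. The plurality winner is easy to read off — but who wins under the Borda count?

C

Plurality first-place counts: A 18, B 10, C 12 → A.
Borda totals: A 39, B 40, C 41 → C.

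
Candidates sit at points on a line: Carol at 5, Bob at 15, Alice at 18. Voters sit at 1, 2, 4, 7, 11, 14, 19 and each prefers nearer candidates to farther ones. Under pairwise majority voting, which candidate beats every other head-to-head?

With single-peaked preferences on a line, the Condorcet winner is the candidate closest to the median voter.
The median voter (position 7) is closest to Carol at 5.
Check: Carol vs Alice — voters closer to Carol: 5 of 7.

Carol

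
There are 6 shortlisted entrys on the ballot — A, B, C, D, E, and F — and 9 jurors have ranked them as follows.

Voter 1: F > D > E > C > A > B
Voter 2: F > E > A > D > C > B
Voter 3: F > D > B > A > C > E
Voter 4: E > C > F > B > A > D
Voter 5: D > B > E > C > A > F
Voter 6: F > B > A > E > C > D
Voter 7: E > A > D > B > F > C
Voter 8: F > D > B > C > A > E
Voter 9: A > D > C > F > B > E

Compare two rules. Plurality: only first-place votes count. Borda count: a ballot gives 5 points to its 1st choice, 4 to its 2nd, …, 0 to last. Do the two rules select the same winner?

Yes

Plurality first-place counts: A 1, B 0, C 0, D 1, E 2, F 5 → F.
Borda totals: A 21, B 19, C 16, D 26, E 22, F 31 → F.
The two rules agree on F.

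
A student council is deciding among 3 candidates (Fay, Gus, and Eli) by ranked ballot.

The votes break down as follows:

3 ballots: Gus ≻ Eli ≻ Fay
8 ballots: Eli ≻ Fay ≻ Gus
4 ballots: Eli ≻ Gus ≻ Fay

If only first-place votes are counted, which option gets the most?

Eli

First-place vote totals:
  Fay: 0
  Gus: 3
  Eli: 12
Eli has the most first-place votes.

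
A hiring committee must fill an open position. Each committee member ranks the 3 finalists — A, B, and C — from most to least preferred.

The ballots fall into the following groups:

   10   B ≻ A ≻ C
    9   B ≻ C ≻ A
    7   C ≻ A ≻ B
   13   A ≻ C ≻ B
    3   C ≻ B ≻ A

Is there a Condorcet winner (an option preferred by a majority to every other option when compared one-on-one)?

No

Head-to-head results (42 voters total):
A vs B: B wins 22–20.
A vs C: A wins 23–19.
B vs C: C wins 23–19.
No candidate beats all others: A beats C beats B beats A, a majority cycle.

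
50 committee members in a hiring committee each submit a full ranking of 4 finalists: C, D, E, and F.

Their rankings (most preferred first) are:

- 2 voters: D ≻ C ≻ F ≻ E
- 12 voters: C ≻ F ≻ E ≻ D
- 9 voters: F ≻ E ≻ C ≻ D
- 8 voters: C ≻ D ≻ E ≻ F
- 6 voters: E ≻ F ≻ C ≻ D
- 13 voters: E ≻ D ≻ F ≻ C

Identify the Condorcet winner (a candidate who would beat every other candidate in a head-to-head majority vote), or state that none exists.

E

Head-to-head results (50 voters total):
C vs D: C wins 35–15.
C vs E: E wins 28–22.
C vs F: F wins 28–22.
D vs E: E wins 40–10.
D vs F: F wins 27–23.
E vs F: E wins 27–23.
E beats each rival — C (28–22), D (40–10), F (27–23) — so E is the Condorcet winner.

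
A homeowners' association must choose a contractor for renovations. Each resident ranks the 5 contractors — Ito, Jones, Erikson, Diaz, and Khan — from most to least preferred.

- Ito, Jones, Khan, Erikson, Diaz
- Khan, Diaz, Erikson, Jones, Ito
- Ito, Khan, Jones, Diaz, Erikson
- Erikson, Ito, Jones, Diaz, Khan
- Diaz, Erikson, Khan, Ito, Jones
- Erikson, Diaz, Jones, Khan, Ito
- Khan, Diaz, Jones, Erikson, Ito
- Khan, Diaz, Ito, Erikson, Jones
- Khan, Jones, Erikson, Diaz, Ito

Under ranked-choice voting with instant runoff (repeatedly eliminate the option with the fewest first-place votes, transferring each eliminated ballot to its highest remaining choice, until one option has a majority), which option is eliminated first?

Jones

Round 1: Khan 4, Ito 2, Erikson 2, Diaz 1, Jones 0. Jones has the fewest and is eliminated.
Round 2: Khan 4, Ito 2, Erikson 2, Diaz 1. Diaz has the fewest and is eliminated.
Round 3: Khan 4, Erikson 3, Ito 2. Ito has the fewest and is eliminated.
Round 4: Khan 6, Erikson 3. Khan has a majority.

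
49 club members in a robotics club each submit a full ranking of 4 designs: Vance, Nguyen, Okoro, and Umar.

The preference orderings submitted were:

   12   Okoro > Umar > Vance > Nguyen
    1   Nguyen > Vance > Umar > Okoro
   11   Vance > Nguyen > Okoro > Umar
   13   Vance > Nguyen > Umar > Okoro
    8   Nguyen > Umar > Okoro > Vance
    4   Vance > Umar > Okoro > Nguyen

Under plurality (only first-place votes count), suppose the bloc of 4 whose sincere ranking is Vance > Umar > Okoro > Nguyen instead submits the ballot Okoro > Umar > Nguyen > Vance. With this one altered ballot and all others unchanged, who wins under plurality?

Vance

First-place totals with the altered ballot: Vance 24, Nguyen 9, Okoro 16, Umar 0.
The winner is unchanged: still Vance.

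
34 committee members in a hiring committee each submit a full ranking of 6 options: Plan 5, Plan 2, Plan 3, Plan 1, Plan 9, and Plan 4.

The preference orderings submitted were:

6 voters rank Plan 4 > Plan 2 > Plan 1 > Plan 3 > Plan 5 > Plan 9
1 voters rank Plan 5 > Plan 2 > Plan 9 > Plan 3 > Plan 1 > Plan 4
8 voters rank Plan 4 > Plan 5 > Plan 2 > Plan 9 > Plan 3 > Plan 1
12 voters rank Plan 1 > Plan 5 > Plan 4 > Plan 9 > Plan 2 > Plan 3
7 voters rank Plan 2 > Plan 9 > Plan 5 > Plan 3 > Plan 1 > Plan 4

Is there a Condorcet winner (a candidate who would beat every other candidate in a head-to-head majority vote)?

No

Head-to-head results (34 voters total):
Plan 5 vs Plan 2: Plan 5 wins 21–13.
Plan 5 vs Plan 3: Plan 5 wins 28–6.
Plan 5 vs Plan 1: Plan 1 wins 18–16.
Plan 5 vs Plan 9: Plan 5 wins 27–7.
Plan 5 vs Plan 4: Plan 5 wins 20–14.
Plan 2 vs Plan 3: Plan 2 wins 34–0.
Plan 2 vs Plan 1: Plan 2 wins 22–12.
Plan 2 vs Plan 9: Plan 2 wins 22–12.
Plan 2 vs Plan 4: Plan 4 wins 26–8.
Plan 3 vs Plan 1: Plan 1 wins 18–16.
Plan 3 vs Plan 9: Plan 9 wins 28–6.
Plan 3 vs Plan 4: Plan 4 wins 26–8.
Plan 1 vs Plan 9: Plan 1 wins 18–16.
Plan 1 vs Plan 4: Plan 1 wins 20–14.
Plan 9 vs Plan 4: Plan 4 wins 26–8.
No candidate beats all others: Plan 5 beats Plan 2 beats Plan 1 beats Plan 5, a majority cycle.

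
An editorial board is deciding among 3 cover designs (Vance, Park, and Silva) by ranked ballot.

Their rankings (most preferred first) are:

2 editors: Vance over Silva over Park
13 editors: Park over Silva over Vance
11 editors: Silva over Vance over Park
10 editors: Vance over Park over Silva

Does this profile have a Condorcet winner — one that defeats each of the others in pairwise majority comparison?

Head-to-head results (36 voters total):
Vance vs Park: Vance wins 23–13.
Vance vs Silva: Silva wins 24–12.
Park vs Silva: Park wins 23–13.
No candidate beats all others: Vance beats Park beats Silva beats Vance, a majority cycle.

No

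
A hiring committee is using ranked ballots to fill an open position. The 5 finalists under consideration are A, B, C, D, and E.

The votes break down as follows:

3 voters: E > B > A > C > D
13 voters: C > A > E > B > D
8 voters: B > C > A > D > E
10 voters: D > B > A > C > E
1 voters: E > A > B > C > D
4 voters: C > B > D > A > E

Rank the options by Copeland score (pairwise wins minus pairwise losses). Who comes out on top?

B

Pairwise results:
  A vs B: B wins 25–14.
  A vs C: C wins 25–14.
  A vs D: A wins 25–14.
  A vs E: A wins 35–4.
  B vs C: B wins 22–17.
  B vs D: B wins 29–10.
  B vs E: B wins 22–17.
  C vs D: C wins 29–10.
  C vs E: C wins 35–4.
  D vs E: D wins 22–17.
Copeland scores (wins − losses):
  A: 2 − 2 = 0
  B: 4 − 0 = 4
  C: 3 − 1 = 2
  D: 1 − 3 = -2
  E: 0 − 4 = -4
B has the best Copeland score.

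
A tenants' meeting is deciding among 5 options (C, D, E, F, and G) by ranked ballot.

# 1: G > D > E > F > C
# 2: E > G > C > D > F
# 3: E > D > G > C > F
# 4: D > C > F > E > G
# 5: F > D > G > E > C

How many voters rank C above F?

3

Ballots ranking C above F: 3.
Ballots ranking F above C: 2.
So 3 of 5 voters prefer C to F.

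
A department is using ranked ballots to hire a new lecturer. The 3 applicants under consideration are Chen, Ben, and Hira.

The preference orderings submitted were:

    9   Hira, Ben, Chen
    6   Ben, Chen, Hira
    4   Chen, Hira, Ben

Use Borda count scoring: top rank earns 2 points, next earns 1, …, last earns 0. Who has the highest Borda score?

Borda scores:
  Chen: 9·0 + 6·1 + 4·2 = 14
  Ben: 9·1 + 6·2 + 4·0 = 21
  Hira: 9·2 + 6·0 + 4·1 = 22
Hira has the highest total.

Hira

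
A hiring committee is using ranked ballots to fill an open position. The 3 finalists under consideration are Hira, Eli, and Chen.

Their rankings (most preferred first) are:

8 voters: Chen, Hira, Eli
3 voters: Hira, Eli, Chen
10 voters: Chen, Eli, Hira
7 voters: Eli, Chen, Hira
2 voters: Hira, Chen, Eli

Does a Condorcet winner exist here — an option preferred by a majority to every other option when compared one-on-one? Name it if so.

Head-to-head results (30 voters total):
Hira vs Eli: Eli wins 17–13.
Hira vs Chen: Chen wins 25–5.
Eli vs Chen: Chen wins 20–10.
Chen beats each rival — Hira (25–5), Eli (20–10) — so Chen is the Condorcet winner.

Chen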